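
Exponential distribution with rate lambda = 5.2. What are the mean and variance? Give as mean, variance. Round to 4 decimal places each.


mean = 1/lam, var = 1/lam^2
mean = 1 / 5.2 = 5/26 ≈ 0.192308
lam^2 = 5.2^2 = 27.04
var = 1 / 27.04 = 25/676 ≈ 0.036982

0.1923, 0.0370


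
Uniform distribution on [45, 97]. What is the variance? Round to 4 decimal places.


Var = (b-a)^2 / 12
(b-a)^2 = (97 - 45)^2 = 2704
Var = 2704/12 ≈ 225.333333

225.3333


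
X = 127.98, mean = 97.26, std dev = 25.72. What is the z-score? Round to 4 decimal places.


z = (X - mu) / sigma
X - mu = 127.98 - 97.26 = 30.72
z = 30.72 / 25.72 = 768/643 ≈ 1.194401

1.1944


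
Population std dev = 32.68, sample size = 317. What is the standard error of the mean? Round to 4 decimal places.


SE = sigma / sqrt(n)
sqrt(317) ≈ 17.804494
SE = 32.68 / 17.804494 ≈ 1.835492

1.8355


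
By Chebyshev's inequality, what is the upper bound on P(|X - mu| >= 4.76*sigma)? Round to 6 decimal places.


P <= 1/k^2
k^2 = 4.76^2 = 22.6576
1/k^2 = 1 / 22.6576 ≈ 0.04413530

0.044135


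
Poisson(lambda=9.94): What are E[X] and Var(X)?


E[X] = Var(X) = lambda = 9.94

9.94, 9.94


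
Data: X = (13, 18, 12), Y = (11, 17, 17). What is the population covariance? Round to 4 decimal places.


Cov = (1/n)*sum((xi-xbar)(yi-ybar))
n = 3, xbar = 43/3 ≈ 14.333333, ybar = 45/3 = 15
sum((xi-xbar)(yi-ybar)) = 8
Cov = 8 / 3 = 8/3 ≈ 2.666667

2.6667


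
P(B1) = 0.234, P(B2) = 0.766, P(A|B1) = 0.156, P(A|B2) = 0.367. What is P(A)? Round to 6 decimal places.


P(A) = P(A|B1)*P(B1) + P(A|B2)*P(B2)
P(A|B1)*P(B1) = 0.156 * 0.234 = 0.036504
P(A|B2)*P(B2) = 0.367 * 0.766 = 0.281122
P(A) = 0.036504 + 0.281122 = 0.317626

0.317626


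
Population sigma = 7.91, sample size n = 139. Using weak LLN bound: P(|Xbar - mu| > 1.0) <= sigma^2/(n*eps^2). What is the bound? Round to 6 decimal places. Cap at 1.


bound = min(1, sigma^2/(n*eps^2))
sigma^2 = 7.91^2 = 62.5681
n*eps^2 = 139 * 1.0^2 = 139 * 1 = 139
sigma^2/(n*eps^2) = 62.5681 / 139 ≈ 0.45013022

0.450130


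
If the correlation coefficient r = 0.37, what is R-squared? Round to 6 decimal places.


R^2 = r^2 = (0.37)^2 = 0.1369

0.136900


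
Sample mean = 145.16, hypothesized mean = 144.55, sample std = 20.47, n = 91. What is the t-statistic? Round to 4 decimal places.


t = (xbar - mu0) / (s/sqrt(n))
xbar - mu0 = 145.16 - 144.55 = 0.61
sqrt(91) ≈ 9.53939201
s/sqrt(n) = 20.47 / 9.53939201 ≈ 2.14583906
t = 0.61 / 2.14583906 ≈ 0.284271

0.2843


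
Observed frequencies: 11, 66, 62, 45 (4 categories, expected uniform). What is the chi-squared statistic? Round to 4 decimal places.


chi2 = sum((O-E)^2/E), E = total/4
total = 184, E = 184/4 = 46
(11 - 46)^2 / 46 = 1225 / 46 = 1225/46 ≈ 26.630435
(66 - 46)^2 / 46 = 400 / 46 = 200/23 ≈ 8.695652
(62 - 46)^2 / 46 = 256 / 46 = 128/23 ≈ 5.565217
(45 - 46)^2 / 46 = 1 / 46 = 1/46 ≈ 0.021739
chi2 = 941/23 ≈ 40.913043

40.9130


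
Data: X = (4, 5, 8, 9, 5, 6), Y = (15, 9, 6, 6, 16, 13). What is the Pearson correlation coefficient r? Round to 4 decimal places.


r = sum((xi-xbar)(yi-ybar)) / sqrt(sum((xi-xbar)^2) * sum((yi-ybar)^2))
n = 6, xbar = 37/6 ≈ 6.166667, ybar = 65/6 ≈ 10.833333
Sxy = sum((xi-xbar)(yi-ybar)) = -215/6 ≈ -35.833333
Sxx = sum((xi-xbar)^2) = 113/6 ≈ 18.833333
Syy = sum((yi-ybar)^2) = 593/6 ≈ 98.833333
sqrt(Sxx*Syy) ≈ 43.143494
r = Sxy / sqrt(Sxx*Syy) = -35.833333 / 43.143494 ≈ -0.830562

-0.8306


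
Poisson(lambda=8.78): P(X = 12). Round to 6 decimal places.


P = e^(-lam) * lam^k / k!
e^(-8.78) ≈ 0.0001537781
lam^k = 8.78^12 ≈ 209862185302.052266
k! = 12! = 479001600
P = 0.0001537781 * 209862185302.052266 / 479001600 ≈ 0.067374

0.067374


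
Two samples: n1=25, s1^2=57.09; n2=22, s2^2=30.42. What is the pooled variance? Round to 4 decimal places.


sp^2 = ((n1-1)*s1^2 + (n2-1)*s2^2)/(n1+n2-2)
(n1-1)*s1^2 = 24 * 57.09 = 1370.16
(n2-1)*s2^2 = 21 * 30.42 = 638.82
numerator = 1370.16 + 638.82 = 2008.98
n1+n2-2 = 45
sp^2 = 2008.98 / 45 = 44.644

44.6440


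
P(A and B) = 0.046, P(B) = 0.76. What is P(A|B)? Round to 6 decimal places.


P(A|B) = P(A and B) / P(B) = 0.046 / 0.76 = 23/380 ≈ 0.06052632

0.060526


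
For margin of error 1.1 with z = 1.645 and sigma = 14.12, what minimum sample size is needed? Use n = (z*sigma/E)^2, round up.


z*sigma/E = 1.645 * 14.12 / 1.1 = 116137/5500 ≈ 21.115818
(z*sigma/E)^2 ≈ 445.877777
round up: n = 446

446


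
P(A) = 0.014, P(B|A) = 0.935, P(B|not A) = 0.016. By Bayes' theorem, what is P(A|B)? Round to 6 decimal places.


P(A|B) = P(B|A)*P(A) / P(B), P(B) = P(B|A)*P(A) + P(B|not A)*P(not A)
P(B|A)*P(A) = 0.935 * 0.014 = 0.01309
P(B|not A)*P(not A) = 0.016 * 0.986 = 0.015776
P(B) = 0.01309 + 0.015776 = 0.028866
P(A|B) = 0.01309 / 0.028866 = 385/849 ≈ 0.45347468

0.453475


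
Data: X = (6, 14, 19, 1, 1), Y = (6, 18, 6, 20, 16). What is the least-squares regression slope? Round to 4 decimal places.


b = sum((xi-xbar)(yi-ybar)) / sum((xi-xbar)^2)
n = 5, xbar = 41/5 = 8.2, ybar = 66/5 = 13.2
Sxy = sum((xi-xbar)(yi-ybar)) = -103.2
Sxx = sum((xi-xbar)^2) = 258.8
b = Sxy / Sxx = -258/647 ≈ -0.398764

-0.3988


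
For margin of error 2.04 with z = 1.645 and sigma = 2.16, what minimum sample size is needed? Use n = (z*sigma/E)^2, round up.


z*sigma/E = 1.645 * 2.16 / 2.04 = 2961/1700 ≈ 1.741765
(z*sigma/E)^2 ≈ 3.033744
round up: n = 4

4


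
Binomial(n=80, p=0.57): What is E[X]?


E[X] = n*p = 80 * 0.57 = 45.6

45.6


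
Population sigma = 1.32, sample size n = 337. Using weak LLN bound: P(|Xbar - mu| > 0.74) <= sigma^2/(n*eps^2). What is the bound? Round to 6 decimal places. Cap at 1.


bound = min(1, sigma^2/(n*eps^2))
sigma^2 = 1.32^2 = 1.7424
n*eps^2 = 337 * 0.74^2 = 337 * 0.5476 = 184.5412
sigma^2/(n*eps^2) = 1.7424 / 184.5412 ≈ 0.00944179

0.009442


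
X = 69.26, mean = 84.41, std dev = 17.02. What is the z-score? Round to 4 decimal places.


z = (X - mu) / sigma
X - mu = 69.26 - 84.41 = -15.15
z = -15.15 / 17.02 = -1515/1702 ≈ -0.890129

-0.8901


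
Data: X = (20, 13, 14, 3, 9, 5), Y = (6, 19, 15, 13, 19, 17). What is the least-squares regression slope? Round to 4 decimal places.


b = sum((xi-xbar)(yi-ybar)) / sum((xi-xbar)^2)
n = 6, xbar = 64/6 = 32/3 ≈ 10.666667, ybar = 89/6 ≈ 14.833333
Sxy = sum((xi-xbar)(yi-ybar)) = -232/3 ≈ -77.333333
Sxx = sum((xi-xbar)^2) = 592/3 ≈ 197.333333
b = Sxy / Sxx = -29/74 ≈ -0.391892

-0.3919


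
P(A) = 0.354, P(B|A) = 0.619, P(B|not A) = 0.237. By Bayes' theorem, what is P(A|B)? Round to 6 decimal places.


P(A|B) = P(B|A)*P(A) / P(B), P(B) = P(B|A)*P(A) + P(B|not A)*P(not A)
P(B|A)*P(A) = 0.619 * 0.354 = 0.219126
P(B|not A)*P(not A) = 0.237 * 0.646 = 0.153102
P(B) = 0.219126 + 0.153102 = 0.372228
P(A|B) = 0.219126 / 0.372228 ≈ 0.58868758

0.588688


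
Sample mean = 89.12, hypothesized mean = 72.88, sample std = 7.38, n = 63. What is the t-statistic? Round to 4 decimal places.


t = (xbar - mu0) / (s/sqrt(n))
xbar - mu0 = 89.12 - 72.88 = 16.24
sqrt(63) ≈ 7.93725393
s/sqrt(n) = 7.38 / 7.93725393 ≈ 0.92979260
t = 16.24 / 0.92979260 ≈ 17.466261

17.4663


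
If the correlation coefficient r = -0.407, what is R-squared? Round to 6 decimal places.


R^2 = r^2 = (-0.407)^2 = 0.165649

0.165649


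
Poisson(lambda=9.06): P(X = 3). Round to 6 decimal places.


P = e^(-lam) * lam^k / k!
e^(-9.06) ≈ 0.0001162230
lam^k = 9.06^3 = 743.677416
k! = 3! = 6
P = 0.0001162230 * 743.677416 / 6 ≈ 0.014405

0.014405


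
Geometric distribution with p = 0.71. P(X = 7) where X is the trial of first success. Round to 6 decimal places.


P = (1-p)^(k-1) * p
(1-p)^(k-1) = 0.29^6 ≈ 0.0005948233
P = 0.0005948233 * 0.71 ≈ 0.0004223246

0.000422


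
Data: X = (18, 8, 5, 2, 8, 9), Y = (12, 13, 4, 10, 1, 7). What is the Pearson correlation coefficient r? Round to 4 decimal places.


r = sum((xi-xbar)(yi-ybar)) / sqrt(sum((xi-xbar)^2) * sum((yi-ybar)^2))
n = 6, xbar = 50/6 = 25/3 ≈ 8.333333, ybar = 47/6 ≈ 7.833333
Sxy = sum((xi-xbar)(yi-ybar)) = 118/3 ≈ 39.333333
Sxx = sum((xi-xbar)^2) = 436/3 ≈ 145.333333
Syy = sum((yi-ybar)^2) = 665/6 ≈ 110.833333
sqrt(Sxx*Syy) ≈ 126.916420
r = Sxy / sqrt(Sxx*Syy) = 39.333333 / 126.916420 ≈ 0.309915

0.3099


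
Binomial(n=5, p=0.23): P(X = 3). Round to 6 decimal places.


P = C(n,k) * p^k * (1-p)^(n-k)
C(5,3) = 10
p^k = 0.23^3 = 0.012167
(1-p)^(n-k) = 0.77^2 = 0.5929
P = 10 * 0.012167 * 0.5929 ≈ 0.072138

0.072138


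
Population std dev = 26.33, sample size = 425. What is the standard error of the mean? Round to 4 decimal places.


SE = sigma / sqrt(n)
sqrt(425) ≈ 20.615528
SE = 26.33 / 20.615528 ≈ 1.277193

1.2772


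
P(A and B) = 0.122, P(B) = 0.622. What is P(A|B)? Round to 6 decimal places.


P(A|B) = P(A and B) / P(B) = 0.122 / 0.622 = 61/311 ≈ 0.19614148

0.196141


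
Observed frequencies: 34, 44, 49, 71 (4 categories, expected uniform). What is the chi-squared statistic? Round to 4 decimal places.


chi2 = sum((O-E)^2/E), E = total/4
total = 198, E = 198/4 = 49.5
(34 - 49.5)^2 / 49.5 = 240.25 / 49.5 = 961/198 ≈ 4.853535
(44 - 49.5)^2 / 49.5 = 30.25 / 49.5 = 11/18 ≈ 0.611111
(49 - 49.5)^2 / 49.5 = 0.25 / 49.5 = 1/198 ≈ 0.005051
(71 - 49.5)^2 / 49.5 = 462.25 / 49.5 = 1849/198 ≈ 9.338384
chi2 = 1466/99 ≈ 14.808081

14.8081


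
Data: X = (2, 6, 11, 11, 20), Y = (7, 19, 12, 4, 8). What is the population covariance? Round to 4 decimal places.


Cov = (1/n)*sum((xi-xbar)(yi-ybar))
n = 5, xbar = 50/5 = 10, ybar = 50/5 = 10
sum((xi-xbar)(yi-ybar)) = -36
Cov = -36 / 5 = -7.2

-7.2000


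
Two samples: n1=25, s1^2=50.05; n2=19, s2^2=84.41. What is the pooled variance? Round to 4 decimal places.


sp^2 = ((n1-1)*s1^2 + (n2-1)*s2^2)/(n1+n2-2)
(n1-1)*s1^2 = 24 * 50.05 = 1201.2
(n2-1)*s2^2 = 18 * 84.41 = 1519.38
numerator = 1201.2 + 1519.38 = 2720.58
n1+n2-2 = 42
sp^2 = 2720.58 / 42 = 45343/700 ≈ 64.775714

64.7757


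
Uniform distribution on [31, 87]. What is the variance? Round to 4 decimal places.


Var = (b-a)^2 / 12
(b-a)^2 = (87 - 31)^2 = 3136
Var = 3136/12 ≈ 261.333333

261.3333


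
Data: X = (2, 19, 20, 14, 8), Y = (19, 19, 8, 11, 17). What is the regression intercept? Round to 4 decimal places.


a = ybar - b*xbar, where b = sum((xi-xbar)(yi-ybar)) / sum((xi-xbar)^2)
n = 5, xbar = 63/5 = 12.6, ybar = 74/5 = 14.8
Sxy = sum((xi-xbar)(yi-ybar)) = -83.4
Sxx = sum((xi-xbar)^2) = 231.2
b = Sxy / Sxx = -417/1156 ≈ -0.360727
a = 14.8 - (-0.360727) * 12.6 = 22363/1156 ≈ 19.345156

19.3452


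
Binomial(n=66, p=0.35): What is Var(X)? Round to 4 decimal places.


Var = n*p*(1-p) = 66 * 0.35 * 0.65 = 15.015

15.0150


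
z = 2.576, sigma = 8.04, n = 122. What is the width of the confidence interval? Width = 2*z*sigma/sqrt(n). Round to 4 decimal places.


width = 2*z*sigma/sqrt(n)
2*z*sigma = 2 * 2.576 * 8.04 = 41.42208
sqrt(122) ≈ 11.045361
width = 41.42208 / 11.045361 ≈ 3.750179

3.7502


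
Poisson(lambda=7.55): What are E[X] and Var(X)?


E[X] = Var(X) = lambda = 7.55

7.55, 7.55


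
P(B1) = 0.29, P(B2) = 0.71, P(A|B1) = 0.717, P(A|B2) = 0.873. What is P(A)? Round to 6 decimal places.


P(A) = P(A|B1)*P(B1) + P(A|B2)*P(B2)
P(A|B1)*P(B1) = 0.717 * 0.29 = 0.20793
P(A|B2)*P(B2) = 0.873 * 0.71 = 0.61983
P(A) = 0.20793 + 0.61983 = 0.82776

0.827760


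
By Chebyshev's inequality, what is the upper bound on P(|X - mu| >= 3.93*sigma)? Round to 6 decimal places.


P <= 1/k^2
k^2 = 3.93^2 = 15.4449
1/k^2 = 1 / 15.4449 ≈ 0.06474629

0.064746


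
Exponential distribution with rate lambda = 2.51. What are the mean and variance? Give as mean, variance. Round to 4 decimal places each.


mean = 1/lam, var = 1/lam^2
mean = 1 / 2.51 = 100/251 ≈ 0.398406
lam^2 = 2.51^2 = 6.3001
var = 1 / 6.3001 ≈ 0.158728

0.3984, 0.1587


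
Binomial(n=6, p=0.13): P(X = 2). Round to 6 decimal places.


P = C(n,k) * p^k * (1-p)^(n-k)
C(6,2) = 15
p^k = 0.13^2 = 0.0169
(1-p)^(n-k) = 0.87^4 ≈ 0.5728976
P = 15 * 0.0169 * 0.5728976 ≈ 0.145230

0.145230


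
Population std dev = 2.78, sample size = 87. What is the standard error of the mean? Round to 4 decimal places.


SE = sigma / sqrt(n)
sqrt(87) ≈ 9.327379
SE = 2.78 / 9.327379 ≈ 0.298047

0.2980


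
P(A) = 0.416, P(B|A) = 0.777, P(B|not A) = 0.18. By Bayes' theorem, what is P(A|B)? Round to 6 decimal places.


P(A|B) = P(B|A)*P(A) / P(B), P(B) = P(B|A)*P(A) + P(B|not A)*P(not A)
P(B|A)*P(A) = 0.777 * 0.416 = 0.323232
P(B|not A)*P(not A) = 0.18 * 0.584 = 0.10512
P(B) = 0.323232 + 0.10512 = 0.428352
P(A|B) = 0.323232 / 0.428352 = 3367/4462 ≈ 0.75459435

0.754594


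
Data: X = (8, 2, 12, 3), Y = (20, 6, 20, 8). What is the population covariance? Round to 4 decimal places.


Cov = (1/n)*sum((xi-xbar)(yi-ybar))
n = 4, xbar = 25/4 = 6.25, ybar = 54/4 = 13.5
sum((xi-xbar)(yi-ybar)) = 98.5
Cov = 98.5 / 4 = 24.625

24.6250


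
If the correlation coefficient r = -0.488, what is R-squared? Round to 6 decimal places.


R^2 = r^2 = (-0.488)^2 = 0.238144

0.238144


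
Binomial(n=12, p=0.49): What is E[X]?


E[X] = n*p = 12 * 0.49 = 5.88

5.88


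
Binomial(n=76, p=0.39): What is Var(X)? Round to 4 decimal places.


Var = n*p*(1-p) = 76 * 0.39 * 0.61 = 18.0804

18.0804


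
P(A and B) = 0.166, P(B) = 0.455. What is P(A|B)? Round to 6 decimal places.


P(A|B) = P(A and B) / P(B) = 0.166 / 0.455 = 166/455 ≈ 0.36483516

0.364835


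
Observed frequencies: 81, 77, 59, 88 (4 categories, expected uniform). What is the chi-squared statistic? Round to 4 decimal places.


chi2 = sum((O-E)^2/E), E = total/4
total = 305, E = 305/4 = 76.25
(81 - 76.25)^2 / 76.25 = 22.5625 / 76.25 = 361/1220 ≈ 0.295902
(77 - 76.25)^2 / 76.25 = 0.5625 / 76.25 = 9/1220 ≈ 0.007377
(59 - 76.25)^2 / 76.25 = 297.5625 / 76.25 = 4761/1220 ≈ 3.902459
(88 - 76.25)^2 / 76.25 = 138.0625 / 76.25 = 2209/1220 ≈ 1.810656
chi2 = 367/61 ≈ 6.016393

6.0164


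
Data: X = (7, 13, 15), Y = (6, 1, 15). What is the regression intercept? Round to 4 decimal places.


a = ybar - b*xbar, where b = sum((xi-xbar)(yi-ybar)) / sum((xi-xbar)^2)
n = 3, xbar = 35/3 ≈ 11.666667, ybar = 22/3 ≈ 7.333333
Sxy = sum((xi-xbar)(yi-ybar)) = 70/3 ≈ 23.333333
Sxx = sum((xi-xbar)^2) = 104/3 ≈ 34.666667
b = Sxy / Sxx = 35/52 ≈ 0.673077
a = 7.333333 - 0.673077 * 11.666667 = -27/52 ≈ -0.519231

-0.5192


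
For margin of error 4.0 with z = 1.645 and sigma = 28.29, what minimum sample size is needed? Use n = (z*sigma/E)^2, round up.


z*sigma/E = 1.645 * 28.29 / 4.0 ≈ 11.634263
(z*sigma/E)^2 ≈ 135.356064
round up: n = 136

136


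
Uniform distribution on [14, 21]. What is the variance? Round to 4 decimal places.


Var = (b-a)^2 / 12
(b-a)^2 = (21 - 14)^2 = 49
Var = 49/12 ≈ 4.083333

4.0833


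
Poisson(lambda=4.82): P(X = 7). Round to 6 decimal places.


P = e^(-lam) * lam^k / k!
e^(-4.82) ≈ 0.008066787
lam^k = 4.82^7 ≈ 60440.669682
k! = 7! = 5040
P = 0.008066787 * 60440.669682 / 5040 ≈ 0.096738

0.096738


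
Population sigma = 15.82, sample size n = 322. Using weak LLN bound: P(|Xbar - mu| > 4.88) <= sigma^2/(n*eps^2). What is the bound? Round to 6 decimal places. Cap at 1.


bound = min(1, sigma^2/(n*eps^2))
sigma^2 = 15.82^2 = 250.2724
n*eps^2 = 322 * 4.88^2 = 322 * 23.8144 = 7668.2368
sigma^2/(n*eps^2) = 250.2724 / 7668.2368 ≈ 0.03263754

0.032638


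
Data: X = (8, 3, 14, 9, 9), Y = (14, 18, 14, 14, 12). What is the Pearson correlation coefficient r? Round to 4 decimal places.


r = sum((xi-xbar)(yi-ybar)) / sqrt(sum((xi-xbar)^2) * sum((yi-ybar)^2))
n = 5, xbar = 43/5 = 8.6, ybar = 72/5 = 14.4
Sxy = sum((xi-xbar)(yi-ybar)) = -23.2
Sxx = sum((xi-xbar)^2) = 61.2
Syy = sum((yi-ybar)^2) = 19.2
sqrt(Sxx*Syy) ≈ 34.278856
r = Sxy / sqrt(Sxx*Syy) = -23.2 / 34.278856 ≈ -0.676802

-0.6768


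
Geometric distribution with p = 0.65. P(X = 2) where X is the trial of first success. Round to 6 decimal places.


P = (1-p)^(k-1) * p
(1-p)^(k-1) = 0.35^1 = 0.35
P = 0.35 * 0.65 = 0.2275

0.227500


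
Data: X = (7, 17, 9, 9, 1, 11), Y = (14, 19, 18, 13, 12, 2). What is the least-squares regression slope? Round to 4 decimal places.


b = sum((xi-xbar)(yi-ybar)) / sum((xi-xbar)^2)
n = 6, xbar = 54/6 = 9, ybar = 78/6 = 13
Sxy = sum((xi-xbar)(yi-ybar)) = 32
Sxx = sum((xi-xbar)^2) = 136
b = Sxy / Sxx = 4/17 ≈ 0.235294

0.2353


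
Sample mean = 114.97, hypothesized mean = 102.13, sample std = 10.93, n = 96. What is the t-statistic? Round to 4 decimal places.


t = (xbar - mu0) / (s/sqrt(n))
xbar - mu0 = 114.97 - 102.13 = 12.84
sqrt(96) ≈ 9.79795897
s/sqrt(n) = 10.93 / 9.79795897 ≈ 1.11553845
t = 12.84 / 1.11553845 ≈ 11.510137

11.5101


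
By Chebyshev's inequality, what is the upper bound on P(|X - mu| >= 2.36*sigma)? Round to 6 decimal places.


P <= 1/k^2
k^2 = 2.36^2 = 5.5696
1/k^2 = 1 / 5.5696 = 625/3481 ≈ 0.17954611

0.179546


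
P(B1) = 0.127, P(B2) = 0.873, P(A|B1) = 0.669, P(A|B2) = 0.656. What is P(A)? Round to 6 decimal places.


P(A) = P(A|B1)*P(B1) + P(A|B2)*P(B2)
P(A|B1)*P(B1) = 0.669 * 0.127 = 0.084963
P(A|B2)*P(B2) = 0.656 * 0.873 = 0.572688
P(A) = 0.084963 + 0.572688 = 0.657651

0.657651


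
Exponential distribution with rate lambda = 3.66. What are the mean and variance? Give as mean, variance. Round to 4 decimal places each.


mean = 1/lam, var = 1/lam^2
mean = 1 / 3.66 = 50/183 ≈ 0.273224
lam^2 = 3.66^2 = 13.3956
var = 1 / 13.3956 ≈ 0.074651

0.2732, 0.0747


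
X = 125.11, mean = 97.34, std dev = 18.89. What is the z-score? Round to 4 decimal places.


z = (X - mu) / sigma
X - mu = 125.11 - 97.34 = 27.77
z = 27.77 / 18.89 = 2777/1889 ≈ 1.470090

1.4701


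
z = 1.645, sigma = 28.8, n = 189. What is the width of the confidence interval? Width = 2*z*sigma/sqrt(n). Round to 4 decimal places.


width = 2*z*sigma/sqrt(n)
2*z*sigma = 2 * 1.645 * 28.8 = 94.752
sqrt(189) ≈ 13.747727
width = 94.752 / 13.747727 ≈ 6.892194

6.8922


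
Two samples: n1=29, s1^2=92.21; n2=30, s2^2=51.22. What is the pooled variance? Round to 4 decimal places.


sp^2 = ((n1-1)*s1^2 + (n2-1)*s2^2)/(n1+n2-2)
(n1-1)*s1^2 = 28 * 92.21 = 2581.88
(n2-1)*s2^2 = 29 * 51.22 = 1485.38
numerator = 2581.88 + 1485.38 = 4067.26
n1+n2-2 = 57
sp^2 = 4067.26 / 57 = 203363/2850 ≈ 71.355439

71.3554


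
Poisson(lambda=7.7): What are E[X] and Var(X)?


E[X] = Var(X) = lambda = 7.7

7.7, 7.7


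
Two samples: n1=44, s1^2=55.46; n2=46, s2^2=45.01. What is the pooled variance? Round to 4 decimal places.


sp^2 = ((n1-1)*s1^2 + (n2-1)*s2^2)/(n1+n2-2)
(n1-1)*s1^2 = 43 * 55.46 = 2384.78
(n2-1)*s2^2 = 45 * 45.01 = 2025.45
numerator = 2384.78 + 2025.45 = 4410.23
n1+n2-2 = 88
sp^2 = 4410.23 / 88 = 50.11625

50.1163


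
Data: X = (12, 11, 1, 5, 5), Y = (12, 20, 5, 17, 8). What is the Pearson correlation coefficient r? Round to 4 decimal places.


r = sum((xi-xbar)(yi-ybar)) / sqrt(sum((xi-xbar)^2) * sum((yi-ybar)^2))
n = 5, xbar = 34/5 = 6.8, ybar = 62/5 = 12.4
Sxy = sum((xi-xbar)(yi-ybar)) = 72.4
Sxx = sum((xi-xbar)^2) = 84.8
Syy = sum((yi-ybar)^2) = 153.2
sqrt(Sxx*Syy) ≈ 113.979647
r = Sxy / sqrt(Sxx*Syy) = 72.4 / 113.979647 ≈ 0.635201

0.6352


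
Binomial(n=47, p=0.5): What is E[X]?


E[X] = n*p = 47 * 0.5 = 23.5

23.5


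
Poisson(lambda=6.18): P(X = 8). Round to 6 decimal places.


P = e^(-lam) * lam^k / k!
e^(-6.18) ≈ 0.002070428
lam^k = 6.18^8 ≈ 2127687.297020
k! = 8! = 40320
P = 0.002070428 * 2127687.297020 / 40320 ≈ 0.109257

0.109257


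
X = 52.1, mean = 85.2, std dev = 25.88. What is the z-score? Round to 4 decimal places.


z = (X - mu) / sigma
X - mu = 52.1 - 85.2 = -33.1
z = -33.1 / 25.88 = -1655/1294 ≈ -1.278980

-1.2790


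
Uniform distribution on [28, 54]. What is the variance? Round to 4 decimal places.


Var = (b-a)^2 / 12
(b-a)^2 = (54 - 28)^2 = 676
Var = 676/12 ≈ 56.333333

56.3333


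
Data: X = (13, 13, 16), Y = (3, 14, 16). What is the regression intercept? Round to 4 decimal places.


a = ybar - b*xbar, where b = sum((xi-xbar)(yi-ybar)) / sum((xi-xbar)^2)
n = 3, xbar = 42/3 = 14, ybar = 33/3 = 11
Sxy = sum((xi-xbar)(yi-ybar)) = 15
Sxx = sum((xi-xbar)^2) = 6
b = Sxy / Sxx = 2.5
a = 11 - 2.5 * 14 = -24

-24.0000


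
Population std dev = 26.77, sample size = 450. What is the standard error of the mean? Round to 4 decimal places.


SE = sigma / sqrt(n)
sqrt(450) ≈ 21.213203
SE = 26.77 / 21.213203 ≈ 1.261950

1.2619


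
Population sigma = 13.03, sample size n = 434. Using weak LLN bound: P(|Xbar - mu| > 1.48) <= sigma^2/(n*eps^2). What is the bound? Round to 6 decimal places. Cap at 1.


bound = min(1, sigma^2/(n*eps^2))
sigma^2 = 13.03^2 = 169.7809
n*eps^2 = 434 * 1.48^2 = 434 * 2.1904 = 950.6336
sigma^2/(n*eps^2) = 169.7809 / 950.6336 ≈ 0.17859762

0.178598


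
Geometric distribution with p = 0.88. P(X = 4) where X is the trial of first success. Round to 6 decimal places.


P = (1-p)^(k-1) * p
(1-p)^(k-1) = 0.12^3 = 0.001728
P = 0.001728 * 0.88 = 0.00152064

0.001521


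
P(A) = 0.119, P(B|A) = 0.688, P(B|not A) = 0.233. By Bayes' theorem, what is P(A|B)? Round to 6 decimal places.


P(A|B) = P(B|A)*P(A) / P(B), P(B) = P(B|A)*P(A) + P(B|not A)*P(not A)
P(B|A)*P(A) = 0.688 * 0.119 = 0.081872
P(B|not A)*P(not A) = 0.233 * 0.881 = 0.205273
P(B) = 0.081872 + 0.205273 = 0.287145
P(A|B) = 0.081872 / 0.287145 ≈ 0.28512424

0.285124


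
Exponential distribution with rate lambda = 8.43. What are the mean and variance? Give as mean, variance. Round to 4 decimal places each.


mean = 1/lam, var = 1/lam^2
mean = 1 / 8.43 = 100/843 ≈ 0.118624
lam^2 = 8.43^2 = 71.0649
var = 1 / 71.0649 ≈ 0.014072

0.1186, 0.0141


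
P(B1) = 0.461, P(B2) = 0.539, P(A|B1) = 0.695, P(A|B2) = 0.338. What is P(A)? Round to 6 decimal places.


P(A) = P(A|B1)*P(B1) + P(A|B2)*P(B2)
P(A|B1)*P(B1) = 0.695 * 0.461 = 0.320395
P(A|B2)*P(B2) = 0.338 * 0.539 = 0.182182
P(A) = 0.320395 + 0.182182 = 0.502577

0.502577


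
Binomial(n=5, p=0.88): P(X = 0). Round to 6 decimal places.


P = C(n,k) * p^k * (1-p)^(n-k)
C(5,0) = 1
p^k = 0.88^0 = 1
(1-p)^(n-k) = 0.12^5 = 0.0000248832
P = 1 * 1 * 0.0000248832 ≈ 0.000025

0.000025


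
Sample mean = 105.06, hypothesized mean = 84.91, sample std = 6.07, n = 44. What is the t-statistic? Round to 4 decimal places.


t = (xbar - mu0) / (s/sqrt(n))
xbar - mu0 = 105.06 - 84.91 = 20.15
sqrt(44) ≈ 6.63324958
s/sqrt(n) = 6.07 / 6.63324958 ≈ 0.91508693
t = 20.15 / 0.91508693 ≈ 22.019766

22.0198


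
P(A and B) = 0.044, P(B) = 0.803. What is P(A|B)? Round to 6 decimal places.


P(A|B) = P(A and B) / P(B) = 0.044 / 0.803 = 4/73 ≈ 0.05479452

0.054795


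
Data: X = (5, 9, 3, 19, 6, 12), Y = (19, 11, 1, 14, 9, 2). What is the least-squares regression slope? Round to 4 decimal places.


b = sum((xi-xbar)(yi-ybar)) / sum((xi-xbar)^2)
n = 6, xbar = 54/6 = 9, ybar = 56/6 = 28/3 ≈ 9.333333
Sxy = sum((xi-xbar)(yi-ybar)) = 37
Sxx = sum((xi-xbar)^2) = 170
b = Sxy / Sxx = 37/170 ≈ 0.217647

0.2176


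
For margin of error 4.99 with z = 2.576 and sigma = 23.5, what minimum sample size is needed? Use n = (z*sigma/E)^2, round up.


z*sigma/E = 2.576 * 23.5 / 4.99 = 30268/2495 ≈ 12.131463
(z*sigma/E)^2 ≈ 147.172393
round up: n = 148

148


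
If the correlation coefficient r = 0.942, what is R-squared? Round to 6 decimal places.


R^2 = r^2 = (0.942)^2 = 0.887364

0.887364


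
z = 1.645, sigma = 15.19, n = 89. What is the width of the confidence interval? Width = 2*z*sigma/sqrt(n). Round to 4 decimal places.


width = 2*z*sigma/sqrt(n)
2*z*sigma = 2 * 1.645 * 15.19 = 49.9751
sqrt(89) ≈ 9.433981
width = 49.9751 / 9.433981 ≈ 5.297350

5.2974


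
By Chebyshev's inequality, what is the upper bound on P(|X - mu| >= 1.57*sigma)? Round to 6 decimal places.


P <= 1/k^2
k^2 = 1.57^2 = 2.4649
1/k^2 = 1 / 2.4649 ≈ 0.40569597

0.405696


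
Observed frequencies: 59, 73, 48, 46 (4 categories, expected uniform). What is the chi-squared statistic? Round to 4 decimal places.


chi2 = sum((O-E)^2/E), E = total/4
total = 226, E = 226/4 = 56.5
(59 - 56.5)^2 / 56.5 = 6.25 / 56.5 = 25/226 ≈ 0.110619
(73 - 56.5)^2 / 56.5 = 272.25 / 56.5 = 1089/226 ≈ 4.818584
(48 - 56.5)^2 / 56.5 = 72.25 / 56.5 = 289/226 ≈ 1.278761
(46 - 56.5)^2 / 56.5 = 110.25 / 56.5 = 441/226 ≈ 1.951327
chi2 = 922/113 ≈ 8.159292

8.1593


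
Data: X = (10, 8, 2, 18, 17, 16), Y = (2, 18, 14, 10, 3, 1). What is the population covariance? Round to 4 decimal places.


Cov = (1/n)*sum((xi-xbar)(yi-ybar))
n = 6, xbar = 71/6 ≈ 11.833333, ybar = 48/6 = 8
sum((xi-xbar)(yi-ybar)) = -129
Cov = -129 / 6 = -21.5

-21.5000


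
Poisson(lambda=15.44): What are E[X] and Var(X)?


E[X] = Var(X) = lambda = 15.44

15.44, 15.44


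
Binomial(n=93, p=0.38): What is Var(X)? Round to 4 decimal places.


Var = n*p*(1-p) = 93 * 0.38 * 0.62 = 21.9108

21.9108


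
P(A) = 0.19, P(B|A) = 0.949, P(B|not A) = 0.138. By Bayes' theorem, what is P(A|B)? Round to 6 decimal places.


P(A|B) = P(B|A)*P(A) / P(B), P(B) = P(B|A)*P(A) + P(B|not A)*P(not A)
P(B|A)*P(A) = 0.949 * 0.19 = 0.18031
P(B|not A)*P(not A) = 0.138 * 0.81 = 0.11178
P(B) = 0.18031 + 0.11178 = 0.29209
P(A|B) = 0.18031 / 0.29209 ≈ 0.61730973

0.617310


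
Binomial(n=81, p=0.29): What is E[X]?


E[X] = n*p = 81 * 0.29 = 23.49

23.49


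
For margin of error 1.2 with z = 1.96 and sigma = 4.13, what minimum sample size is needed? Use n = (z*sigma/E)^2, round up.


z*sigma/E = 1.96 * 4.13 / 1.2 = 20237/3000 ≈ 6.745667
(z*sigma/E)^2 ≈ 45.504019
round up: n = 46

46


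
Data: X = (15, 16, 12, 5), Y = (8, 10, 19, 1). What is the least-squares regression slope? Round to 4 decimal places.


b = sum((xi-xbar)(yi-ybar)) / sum((xi-xbar)^2)
n = 4, xbar = 48/4 = 12, ybar = 38/4 = 9.5
Sxy = sum((xi-xbar)(yi-ybar)) = 57
Sxx = sum((xi-xbar)^2) = 74
b = Sxy / Sxx = 57/74 ≈ 0.770270

0.7703


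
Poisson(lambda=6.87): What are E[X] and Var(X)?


E[X] = Var(X) = lambda = 6.87

6.87, 6.87


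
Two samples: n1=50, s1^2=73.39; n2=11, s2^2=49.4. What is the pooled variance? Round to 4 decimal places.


sp^2 = ((n1-1)*s1^2 + (n2-1)*s2^2)/(n1+n2-2)
(n1-1)*s1^2 = 49 * 73.39 = 3596.11
(n2-1)*s2^2 = 10 * 49.4 = 494
numerator = 3596.11 + 494 = 4090.11
n1+n2-2 = 59
sp^2 = 4090.11 / 59 = 409011/5900 ≈ 69.323898

69.3239


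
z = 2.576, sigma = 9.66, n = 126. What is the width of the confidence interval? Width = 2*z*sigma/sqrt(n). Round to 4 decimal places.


width = 2*z*sigma/sqrt(n)
2*z*sigma = 2 * 2.576 * 9.66 = 49.76832
sqrt(126) ≈ 11.224972
width = 49.76832 / 11.224972 ≈ 4.433714

4.4337


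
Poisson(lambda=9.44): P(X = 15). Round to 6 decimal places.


P = e^(-lam) * lam^k / k!
e^(-9.44) ≈ 0.00007948041
lam^k = 9.44^15 ≈ 421288800919533.351093
k! = 15! = 1307674368000
P = 0.00007948041 * 421288800919533.351093 / 1307674368000 ≈ 0.025606

0.025606


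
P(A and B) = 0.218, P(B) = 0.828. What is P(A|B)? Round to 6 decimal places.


P(A|B) = P(A and B) / P(B) = 0.218 / 0.828 = 109/414 ≈ 0.26328502

0.263285


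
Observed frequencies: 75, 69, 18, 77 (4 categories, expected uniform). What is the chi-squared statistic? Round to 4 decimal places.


chi2 = sum((O-E)^2/E), E = total/4
total = 239, E = 239/4 = 59.75
(75 - 59.75)^2 / 59.75 = 232.5625 / 59.75 = 3721/956 ≈ 3.892259
(69 - 59.75)^2 / 59.75 = 85.5625 / 59.75 = 1369/956 ≈ 1.432008
(18 - 59.75)^2 / 59.75 = 1743.0625 / 59.75 = 27889/956 ≈ 29.172594
(77 - 59.75)^2 / 59.75 = 297.5625 / 59.75 = 4761/956 ≈ 4.980126
chi2 = 9435/239 ≈ 39.476987

39.4770


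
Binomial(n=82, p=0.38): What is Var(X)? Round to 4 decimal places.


Var = n*p*(1-p) = 82 * 0.38 * 0.62 = 19.3192

19.3192


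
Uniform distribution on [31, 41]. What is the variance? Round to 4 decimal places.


Var = (b-a)^2 / 12
(b-a)^2 = (41 - 31)^2 = 100
Var = 100/12 ≈ 8.333333

8.3333


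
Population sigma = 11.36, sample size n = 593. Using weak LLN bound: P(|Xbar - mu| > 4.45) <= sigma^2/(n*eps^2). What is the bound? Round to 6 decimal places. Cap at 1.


bound = min(1, sigma^2/(n*eps^2))
sigma^2 = 11.36^2 = 129.0496
n*eps^2 = 593 * 4.45^2 = 593 * 19.8025 = 11742.8825
sigma^2/(n*eps^2) = 129.0496 / 11742.8825 ≈ 0.01098960

0.010990


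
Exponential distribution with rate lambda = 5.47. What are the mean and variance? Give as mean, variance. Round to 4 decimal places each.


mean = 1/lam, var = 1/lam^2
mean = 1 / 5.47 = 100/547 ≈ 0.182815
lam^2 = 5.47^2 = 29.9209
var = 1 / 29.9209 ≈ 0.033421

0.1828, 0.0334


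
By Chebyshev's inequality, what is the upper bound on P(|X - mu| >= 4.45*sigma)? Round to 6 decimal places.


P <= 1/k^2
k^2 = 4.45^2 = 19.8025
1/k^2 = 1 / 19.8025 = 400/7921 ≈ 0.05049867

0.050499


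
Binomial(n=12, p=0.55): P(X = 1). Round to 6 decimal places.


P = C(n,k) * p^k * (1-p)^(n-k)
C(12,1) = 12
p^k = 0.55^1 = 0.55
(1-p)^(n-k) = 0.45^11 ≈ 0.0001532278
P = 12 * 0.55 * 0.0001532278 ≈ 0.001011

0.001011


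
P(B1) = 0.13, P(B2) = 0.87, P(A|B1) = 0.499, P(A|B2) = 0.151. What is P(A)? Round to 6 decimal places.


P(A) = P(A|B1)*P(B1) + P(A|B2)*P(B2)
P(A|B1)*P(B1) = 0.499 * 0.13 = 0.06487
P(A|B2)*P(B2) = 0.151 * 0.87 = 0.13137
P(A) = 0.06487 + 0.13137 = 0.19624

0.196240


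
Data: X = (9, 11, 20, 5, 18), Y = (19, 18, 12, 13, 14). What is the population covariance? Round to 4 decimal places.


Cov = (1/n)*sum((xi-xbar)(yi-ybar))
n = 5, xbar = 63/5 = 12.6, ybar = 76/5 = 15.2
sum((xi-xbar)(yi-ybar)) = -31.6
Cov = -31.6 / 5 = -6.32

-6.3200


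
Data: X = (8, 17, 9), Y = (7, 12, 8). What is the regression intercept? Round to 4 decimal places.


a = ybar - b*xbar, where b = sum((xi-xbar)(yi-ybar)) / sum((xi-xbar)^2)
n = 3, xbar = 34/3 ≈ 11.333333, ybar = 27/3 = 9
Sxy = sum((xi-xbar)(yi-ybar)) = 26
Sxx = sum((xi-xbar)^2) = 146/3 ≈ 48.666667
b = Sxy / Sxx = 39/73 ≈ 0.534247
a = 9 - 0.534247 * 11.333333 = 215/73 ≈ 2.945205

2.9452


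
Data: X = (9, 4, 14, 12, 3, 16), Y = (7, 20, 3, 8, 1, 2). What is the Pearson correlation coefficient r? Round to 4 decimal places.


r = sum((xi-xbar)(yi-ybar)) / sqrt(sum((xi-xbar)^2) * sum((yi-ybar)^2))
n = 6, xbar = 58/6 = 29/3 ≈ 9.666667, ybar = 41/6 ≈ 6.833333
Sxy = sum((xi-xbar)(yi-ybar)) = -241/3 ≈ -80.333333
Sxx = sum((xi-xbar)^2) = 424/3 ≈ 141.333333
Syy = sum((yi-ybar)^2) = 1481/6 ≈ 246.833333
sqrt(Sxx*Syy) ≈ 186.777348
r = Sxy / sqrt(Sxx*Syy) = -80.333333 / 186.777348 ≈ -0.430102

-0.4301


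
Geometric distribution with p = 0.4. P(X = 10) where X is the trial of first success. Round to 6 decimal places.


P = (1-p)^(k-1) * p
(1-p)^(k-1) = 0.6^9 ≈ 0.01007770
P = 0.01007770 * 0.4 ≈ 0.004031078

0.004031


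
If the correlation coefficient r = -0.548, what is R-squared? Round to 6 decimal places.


R^2 = r^2 = (-0.548)^2 = 0.300304

0.300304


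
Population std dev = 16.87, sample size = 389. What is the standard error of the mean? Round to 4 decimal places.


SE = sigma / sqrt(n)
sqrt(389) ≈ 19.723083
SE = 16.87 / 19.723083 ≈ 0.855343

0.8553


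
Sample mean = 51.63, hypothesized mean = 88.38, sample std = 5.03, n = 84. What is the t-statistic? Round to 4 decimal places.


t = (xbar - mu0) / (s/sqrt(n))
xbar - mu0 = 51.63 - 88.38 = -36.75
sqrt(84) ≈ 9.16515139
s/sqrt(n) = 5.03 / 9.16515139 ≈ 0.54881799
t = -36.75 / 0.54881799 ≈ -66.962090

-66.9621


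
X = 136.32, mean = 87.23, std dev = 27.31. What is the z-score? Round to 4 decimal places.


z = (X - mu) / sigma
X - mu = 136.32 - 87.23 = 49.09
z = 49.09 / 27.31 = 4909/2731 ≈ 1.797510

1.7975


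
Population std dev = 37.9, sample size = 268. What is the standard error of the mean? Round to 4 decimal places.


SE = sigma / sqrt(n)
sqrt(268) ≈ 16.370706
SE = 37.9 / 16.370706 ≈ 2.315111

2.3151


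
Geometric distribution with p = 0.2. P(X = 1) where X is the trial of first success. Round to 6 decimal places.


P = (1-p)^(k-1) * p
(1-p)^(k-1) = 0.8^0 = 1
P = 1 * 0.2 = 0.2

0.200000


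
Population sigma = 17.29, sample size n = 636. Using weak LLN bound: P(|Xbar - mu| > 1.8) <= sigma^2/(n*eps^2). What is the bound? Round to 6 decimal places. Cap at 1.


bound = min(1, sigma^2/(n*eps^2))
sigma^2 = 17.29^2 = 298.9441
n*eps^2 = 636 * 1.8^2 = 636 * 3.24 = 2060.64
sigma^2/(n*eps^2) = 298.9441 / 2060.64 ≈ 0.14507342

0.145073


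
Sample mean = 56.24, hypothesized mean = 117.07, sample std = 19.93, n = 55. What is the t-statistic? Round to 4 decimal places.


t = (xbar - mu0) / (s/sqrt(n))
xbar - mu0 = 56.24 - 117.07 = -60.83
sqrt(55) ≈ 7.41619849
s/sqrt(n) = 19.93 / 7.41619849 ≈ 2.68736065
t = -60.83 / 2.68736065 ≈ -22.635592

-22.6356


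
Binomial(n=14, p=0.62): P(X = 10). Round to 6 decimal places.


P = C(n,k) * p^k * (1-p)^(n-k)
C(14,10) = 1001
p^k = 0.62^10 ≈ 0.008392994
(1-p)^(n-k) = 0.38^4 = 0.02085136
P = 1001 * 0.008392994 * 0.02085136 ≈ 0.175180

0.175180


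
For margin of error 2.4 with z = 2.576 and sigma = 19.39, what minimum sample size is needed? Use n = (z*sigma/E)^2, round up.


z*sigma/E = 2.576 * 19.39 / 2.4 ≈ 20.811933
(z*sigma/E)^2 ≈ 433.136569
round up: n = 434

434


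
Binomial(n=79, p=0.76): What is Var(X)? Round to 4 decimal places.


Var = n*p*(1-p) = 79 * 0.76 * 0.24 = 14.4096

14.4096


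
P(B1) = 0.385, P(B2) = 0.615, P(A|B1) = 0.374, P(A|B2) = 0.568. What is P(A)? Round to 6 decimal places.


P(A) = P(A|B1)*P(B1) + P(A|B2)*P(B2)
P(A|B1)*P(B1) = 0.374 * 0.385 = 0.14399
P(A|B2)*P(B2) = 0.568 * 0.615 = 0.34932
P(A) = 0.14399 + 0.34932 = 0.49331

0.493310


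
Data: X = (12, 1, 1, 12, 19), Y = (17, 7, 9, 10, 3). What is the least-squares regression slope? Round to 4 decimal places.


b = sum((xi-xbar)(yi-ybar)) / sum((xi-xbar)^2)
n = 5, xbar = 45/5 = 9, ybar = 46/5 = 9.2
Sxy = sum((xi-xbar)(yi-ybar)) = -17
Sxx = sum((xi-xbar)^2) = 246
b = Sxy / Sxx = -17/246 ≈ -0.069106

-0.0691


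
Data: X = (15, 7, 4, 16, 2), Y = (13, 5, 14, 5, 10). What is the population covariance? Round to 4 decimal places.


Cov = (1/n)*sum((xi-xbar)(yi-ybar))
n = 5, xbar = 44/5 = 8.8, ybar = 47/5 = 9.4
sum((xi-xbar)(yi-ybar)) = -27.6
Cov = -27.6 / 5 = -5.52

-5.5200


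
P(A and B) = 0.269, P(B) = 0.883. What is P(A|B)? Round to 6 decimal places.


P(A|B) = P(A and B) / P(B) = 0.269 / 0.883 = 269/883 ≈ 0.30464326

0.304643


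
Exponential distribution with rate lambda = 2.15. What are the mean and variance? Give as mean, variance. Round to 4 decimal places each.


mean = 1/lam, var = 1/lam^2
mean = 1 / 2.15 = 20/43 ≈ 0.465116
lam^2 = 2.15^2 = 4.6225
var = 1 / 4.6225 = 400/1849 ≈ 0.216333

0.4651, 0.2163


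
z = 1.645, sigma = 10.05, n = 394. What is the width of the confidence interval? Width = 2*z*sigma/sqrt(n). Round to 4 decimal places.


width = 2*z*sigma/sqrt(n)
2*z*sigma = 2 * 1.645 * 10.05 = 33.0645
sqrt(394) ≈ 19.849433
width = 33.0645 / 19.849433 ≈ 1.665765

1.6658


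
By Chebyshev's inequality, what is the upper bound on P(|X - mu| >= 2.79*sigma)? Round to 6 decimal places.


P <= 1/k^2
k^2 = 2.79^2 = 7.7841
1/k^2 = 1 / 7.7841 ≈ 0.12846700

0.128467


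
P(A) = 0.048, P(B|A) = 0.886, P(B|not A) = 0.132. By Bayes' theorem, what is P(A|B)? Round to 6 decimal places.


P(A|B) = P(B|A)*P(A) / P(B), P(B) = P(B|A)*P(A) + P(B|not A)*P(not A)
P(B|A)*P(A) = 0.886 * 0.048 = 0.042528
P(B|not A)*P(not A) = 0.132 * 0.952 = 0.125664
P(B) = 0.042528 + 0.125664 = 0.168192
P(A|B) = 0.042528 / 0.168192 = 443/1752 ≈ 0.25285388

0.252854


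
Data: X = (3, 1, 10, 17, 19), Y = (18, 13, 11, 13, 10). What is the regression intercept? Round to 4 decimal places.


a = ybar - b*xbar, where b = sum((xi-xbar)(yi-ybar)) / sum((xi-xbar)^2)
n = 5, xbar = 50/5 = 10, ybar = 65/5 = 13
Sxy = sum((xi-xbar)(yi-ybar)) = -62
Sxx = sum((xi-xbar)^2) = 260
b = Sxy / Sxx = -31/130 ≈ -0.238462
a = 13 - (-0.238462) * 10 = 200/13 ≈ 15.384615

15.3846


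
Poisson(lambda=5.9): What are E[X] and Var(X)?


E[X] = Var(X) = lambda = 5.9

5.9, 5.9


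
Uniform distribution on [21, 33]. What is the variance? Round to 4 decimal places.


Var = (b-a)^2 / 12
(b-a)^2 = (33 - 21)^2 = 144
Var = 144/12 = 12

12.0000


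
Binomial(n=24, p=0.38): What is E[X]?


E[X] = n*p = 24 * 0.38 = 9.12

9.12


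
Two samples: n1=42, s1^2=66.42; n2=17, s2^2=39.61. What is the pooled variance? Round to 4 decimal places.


sp^2 = ((n1-1)*s1^2 + (n2-1)*s2^2)/(n1+n2-2)
(n1-1)*s1^2 = 41 * 66.42 = 2723.22
(n2-1)*s2^2 = 16 * 39.61 = 633.76
numerator = 2723.22 + 633.76 = 3356.98
n1+n2-2 = 57
sp^2 = 3356.98 / 57 = 167849/2850 ≈ 58.894386

58.8944


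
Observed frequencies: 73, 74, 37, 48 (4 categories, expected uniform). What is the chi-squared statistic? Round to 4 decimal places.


chi2 = sum((O-E)^2/E), E = total/4
total = 232, E = 232/4 = 58
(73 - 58)^2 / 58 = 225 / 58 = 225/58 ≈ 3.879310
(74 - 58)^2 / 58 = 256 / 58 = 128/29 ≈ 4.413793
(37 - 58)^2 / 58 = 441 / 58 = 441/58 ≈ 7.603448
(48 - 58)^2 / 58 = 100 / 58 = 50/29 ≈ 1.724138
chi2 = 511/29 ≈ 17.620690

17.6207


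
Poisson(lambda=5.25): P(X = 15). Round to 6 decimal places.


P = e^(-lam) * lam^k / k!
e^(-5.25) ≈ 0.005247518
lam^k = 5.25^15 ≈ 63443853131.450417
k! = 15! = 1307674368000
P = 0.005247518 * 63443853131.450417 / 1307674368000 ≈ 0.000255

0.000255


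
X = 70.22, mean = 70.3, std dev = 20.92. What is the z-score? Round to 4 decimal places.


z = (X - mu) / sigma
X - mu = 70.22 - 70.3 = -0.08
z = -0.08 / 20.92 = -2/523 ≈ -0.003824

-0.0038


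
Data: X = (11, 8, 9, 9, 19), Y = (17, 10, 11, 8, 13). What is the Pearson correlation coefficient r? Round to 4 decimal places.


r = sum((xi-xbar)(yi-ybar)) / sqrt(sum((xi-xbar)^2) * sum((yi-ybar)^2))
n = 5, xbar = 56/5 = 11.2, ybar = 59/5 = 11.8
Sxy = sum((xi-xbar)(yi-ybar)) = 24.2
Sxx = sum((xi-xbar)^2) = 80.8
Syy = sum((yi-ybar)^2) = 46.8
sqrt(Sxx*Syy) ≈ 61.493414
r = Sxy / sqrt(Sxx*Syy) = 24.2 / 61.493414 ≈ 0.393538

0.3935


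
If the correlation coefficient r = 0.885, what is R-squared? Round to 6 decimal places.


R^2 = r^2 = (0.885)^2 = 0.783225

0.783225


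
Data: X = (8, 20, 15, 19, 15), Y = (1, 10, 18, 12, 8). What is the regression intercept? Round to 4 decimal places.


a = ybar - b*xbar, where b = sum((xi-xbar)(yi-ybar)) / sum((xi-xbar)^2)
n = 5, xbar = 77/5 = 15.4, ybar = 49/5 = 9.8
Sxy = sum((xi-xbar)(yi-ybar)) = 71.4
Sxx = sum((xi-xbar)^2) = 89.2
b = Sxy / Sxx = 357/446 ≈ 0.800448
a = 9.8 - 0.800448 * 15.4 = -1127/446 ≈ -2.526906

-2.5269


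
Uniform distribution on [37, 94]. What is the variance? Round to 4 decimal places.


Var = (b-a)^2 / 12
(b-a)^2 = (94 - 37)^2 = 3249
Var = 3249/12 = 270.75

270.7500


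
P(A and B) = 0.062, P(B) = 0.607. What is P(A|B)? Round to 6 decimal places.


P(A|B) = P(A and B) / P(B) = 0.062 / 0.607 = 62/607 ≈ 0.10214168

0.102142


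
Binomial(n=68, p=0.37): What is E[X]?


E[X] = n*p = 68 * 0.37 = 25.16

25.16


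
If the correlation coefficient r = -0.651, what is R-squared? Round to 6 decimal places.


R^2 = r^2 = (-0.651)^2 = 0.423801

0.423801


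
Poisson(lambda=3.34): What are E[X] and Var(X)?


E[X] = Var(X) = lambda = 3.34

3.34, 3.34


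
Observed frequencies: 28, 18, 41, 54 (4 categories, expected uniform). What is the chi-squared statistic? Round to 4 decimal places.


chi2 = sum((O-E)^2/E), E = total/4
total = 141, E = 141/4 = 35.25
(28 - 35.25)^2 / 35.25 = 52.5625 / 35.25 = 841/564 ≈ 1.491135
(18 - 35.25)^2 / 35.25 = 297.5625 / 35.25 = 1587/188 ≈ 8.441489
(41 - 35.25)^2 / 35.25 = 33.0625 / 35.25 = 529/564 ≈ 0.937943
(54 - 35.25)^2 / 35.25 = 351.5625 / 35.25 = 1875/188 ≈ 9.973404
chi2 = 2939/141 ≈ 20.843972

20.8440
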